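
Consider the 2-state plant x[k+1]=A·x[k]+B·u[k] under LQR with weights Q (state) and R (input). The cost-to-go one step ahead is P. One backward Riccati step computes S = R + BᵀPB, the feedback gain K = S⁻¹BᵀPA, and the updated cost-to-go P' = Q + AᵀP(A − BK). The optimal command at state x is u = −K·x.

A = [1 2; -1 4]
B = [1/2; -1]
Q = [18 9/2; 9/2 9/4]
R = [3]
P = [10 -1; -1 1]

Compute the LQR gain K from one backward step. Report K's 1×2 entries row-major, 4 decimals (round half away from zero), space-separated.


1.0000 0.8000

BᵀP = [6.0000 -1.5000]
S = R + BᵀPB = [3] + [4.5000] = [7.5000]
BᵀPA = [7.5000 6.0000]
K = S⁻¹·BᵀPA = [1.0000 0.8000]
A−BK = [0.5000 1.6000; 0.0000 4.8000]
AᵀP(A−BK) = [5.5000 8.0000; 8.0000 35.2000]
P' = Q + AᵀP(A−BK) = [23.5000 12.5000; 12.5000 37.4500]
tr(P') = 60.9500


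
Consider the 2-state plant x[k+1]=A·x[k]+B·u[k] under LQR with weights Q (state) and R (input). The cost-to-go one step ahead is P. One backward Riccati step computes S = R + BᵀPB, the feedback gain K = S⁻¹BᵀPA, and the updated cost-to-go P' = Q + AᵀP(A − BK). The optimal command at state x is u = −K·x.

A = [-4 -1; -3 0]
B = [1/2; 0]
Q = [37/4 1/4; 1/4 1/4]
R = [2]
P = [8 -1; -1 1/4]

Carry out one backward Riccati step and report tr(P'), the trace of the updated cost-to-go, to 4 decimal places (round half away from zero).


BᵀP = [4.0000 -0.5000]
S = R + BᵀPB = [2] + [2.0000] = [4.0000]
BᵀPA = [-14.5000 -4.0000]
K = S⁻¹·BᵀPA = [-3.6250 -1.0000]
A−BK = [-2.1875 -0.5000; -3.0000 0.0000]
AᵀP(A−BK) = [53.6875 14.5000; 14.5000 4.0000]
P' = Q + AᵀP(A−BK) = [62.9375 14.7500; 14.7500 4.2500]
tr(P') = 67.1875

67.1875


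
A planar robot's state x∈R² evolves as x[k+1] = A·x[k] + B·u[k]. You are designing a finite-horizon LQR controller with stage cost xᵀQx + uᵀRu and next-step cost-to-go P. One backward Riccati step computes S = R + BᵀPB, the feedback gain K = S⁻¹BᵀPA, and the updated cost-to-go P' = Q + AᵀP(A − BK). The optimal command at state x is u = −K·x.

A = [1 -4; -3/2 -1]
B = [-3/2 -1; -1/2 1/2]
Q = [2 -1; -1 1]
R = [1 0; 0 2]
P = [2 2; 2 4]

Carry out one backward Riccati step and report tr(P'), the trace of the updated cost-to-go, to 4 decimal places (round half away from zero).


BᵀP = [-4.0000 -5.0000; -1.0000 0.0000]
S = R + BᵀPB = [1 0; 0 2] + [8.5000 1.5000; 1.5000 1.0000] = [9.5000 1.5000; 1.5000 3.0000]
BᵀPA = [3.5000 21.0000; -1.0000 4.0000]
K = S⁻¹·BᵀPA = [0.4571 2.1714; -0.5619 0.2476]
A−BK = [1.1238 -0.4952; -0.9905 -0.0381]
AᵀP(A−BK) = [2.8381 0.6476; 0.6476 5.4095]
P' = Q + AᵀP(A−BK) = [4.8381 -0.3524; -0.3524 6.4095]
tr(P') = 11.2476

11.2476


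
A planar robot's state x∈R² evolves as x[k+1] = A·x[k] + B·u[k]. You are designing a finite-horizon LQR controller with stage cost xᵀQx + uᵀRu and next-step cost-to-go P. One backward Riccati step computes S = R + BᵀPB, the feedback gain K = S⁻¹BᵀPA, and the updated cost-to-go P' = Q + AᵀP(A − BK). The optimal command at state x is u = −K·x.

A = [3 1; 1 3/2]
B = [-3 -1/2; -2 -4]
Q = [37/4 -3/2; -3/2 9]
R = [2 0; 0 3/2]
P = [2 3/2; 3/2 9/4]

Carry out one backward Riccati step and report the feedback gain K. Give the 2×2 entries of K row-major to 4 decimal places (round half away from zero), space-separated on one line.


-0.7916 -0.2669 0.0298 -0.2458

BᵀP = [-9.0000 -9.0000; -7.0000 -9.7500]
S = R + BᵀPB = [2 0; 0 3/2] + [45.0000 40.5000; 40.5000 42.5000] = [47.0000 40.5000; 40.5000 44.0000]
BᵀPA = [-36.0000 -22.5000; -30.7500 -21.6250]
K = S⁻¹·BᵀPA = [-0.7916 -0.2669; 0.0298 -0.2458]
A−BK = [0.6400 0.0763; -0.4641 -0.0169]
AᵀP(A−BK) = [1.6674 0.4576; 0.4576 0.2415]
P' = Q + AᵀP(A−BK) = [10.9174 -1.0424; -1.0424 9.2415]
tr(P') = 20.1590


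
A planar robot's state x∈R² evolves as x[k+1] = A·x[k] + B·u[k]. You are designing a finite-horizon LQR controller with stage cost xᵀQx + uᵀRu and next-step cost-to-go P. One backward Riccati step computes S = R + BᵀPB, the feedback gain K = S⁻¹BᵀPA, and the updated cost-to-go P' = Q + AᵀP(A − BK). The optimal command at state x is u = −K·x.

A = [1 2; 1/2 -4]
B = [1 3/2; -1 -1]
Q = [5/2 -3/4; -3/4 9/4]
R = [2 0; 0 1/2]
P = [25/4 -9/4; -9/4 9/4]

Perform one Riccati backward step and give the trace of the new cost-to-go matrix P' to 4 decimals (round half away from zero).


BᵀP = [8.5000 -4.5000; 11.6250 -5.6250]
S = R + BᵀPB = [2 0; 0 1/2] + [13.0000 17.2500; 17.2500 23.0625] = [15.0000 17.2500; 17.2500 23.5625]
BᵀPA = [6.2500 35.0000; 8.8125 45.7500]
K = S⁻¹·BᵀPA = [-0.0850 0.6353; 0.4362 1.4765]
A−BK = [0.4306 -0.8501; 0.8512 -1.8881]
AᵀP(A−BK) = [1.2494 -2.2327; -2.2327 7.2125]
P' = Q + AᵀP(A−BK) = [3.7494 -2.9827; -2.9827 9.4625]
tr(P') = 13.2120

13.2120


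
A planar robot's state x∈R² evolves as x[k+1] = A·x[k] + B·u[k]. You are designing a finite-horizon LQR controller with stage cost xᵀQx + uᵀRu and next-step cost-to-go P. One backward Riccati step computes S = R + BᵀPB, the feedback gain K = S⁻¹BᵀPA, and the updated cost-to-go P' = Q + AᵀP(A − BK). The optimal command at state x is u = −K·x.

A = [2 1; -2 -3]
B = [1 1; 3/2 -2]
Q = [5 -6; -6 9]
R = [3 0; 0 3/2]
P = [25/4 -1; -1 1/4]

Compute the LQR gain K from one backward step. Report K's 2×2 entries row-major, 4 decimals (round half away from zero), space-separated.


0.3945 0.1567 1.3438 0.9263

BᵀP = [4.7500 -0.6250; 8.2500 -1.5000]
S = R + BᵀPB = [3 0; 0 3/2] + [3.8125 6.0000; 6.0000 11.2500] = [6.8125 6.0000; 6.0000 12.7500]
BᵀPA = [10.7500 6.6250; 19.5000 12.7500]
K = S⁻¹·BᵀPA = [0.3945 0.1567; 1.3438 0.9263]
A−BK = [0.2618 -0.0829; 0.0959 -1.3825]
AᵀP(A−BK) = [3.5558 2.2535; 2.2535 1.6521]
P' = Q + AᵀP(A−BK) = [8.5558 -3.7465; -3.7465 10.6521]
tr(P') = 19.2078


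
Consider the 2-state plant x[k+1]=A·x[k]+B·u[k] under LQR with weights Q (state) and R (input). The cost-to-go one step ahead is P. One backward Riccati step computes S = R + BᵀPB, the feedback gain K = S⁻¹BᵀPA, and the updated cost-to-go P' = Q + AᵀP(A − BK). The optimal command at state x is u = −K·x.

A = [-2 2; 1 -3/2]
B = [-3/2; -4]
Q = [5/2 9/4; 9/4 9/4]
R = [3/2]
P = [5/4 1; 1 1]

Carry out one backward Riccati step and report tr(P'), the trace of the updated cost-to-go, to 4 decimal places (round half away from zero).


6.4120

BᵀP = [-5.8750 -5.5000]
S = R + BᵀPB = [3/2] + [30.8125] = [32.3125]
BᵀPA = [6.2500 -3.5000]
K = S⁻¹·BᵀPA = [0.1934 -0.1083]
A−BK = [-1.7099 1.8375; 1.7737 -1.9333]
AᵀP(A−BK) = [0.7911 -0.8230; -0.8230 0.8709]
P' = Q + AᵀP(A−BK) = [3.2911 1.4270; 1.4270 3.1209]
tr(P') = 6.4120


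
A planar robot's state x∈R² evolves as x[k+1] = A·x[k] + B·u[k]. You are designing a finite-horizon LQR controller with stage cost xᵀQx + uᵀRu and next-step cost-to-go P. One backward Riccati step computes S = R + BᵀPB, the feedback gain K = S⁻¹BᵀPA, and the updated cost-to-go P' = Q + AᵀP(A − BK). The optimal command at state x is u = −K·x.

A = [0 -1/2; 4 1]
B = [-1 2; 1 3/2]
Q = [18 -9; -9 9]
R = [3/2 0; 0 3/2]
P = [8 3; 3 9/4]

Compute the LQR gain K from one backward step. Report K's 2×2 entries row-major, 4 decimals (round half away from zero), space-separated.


BᵀP = [-5.0000 -0.7500; 20.5000 9.3750]
S = R + BᵀPB = [3/2 0; 0 3/2] + [4.2500 -11.1250; -11.1250 55.0625] = [5.7500 -11.1250; -11.1250 56.5625]
BᵀPA = [-3.0000 1.7500; 37.5000 -0.8750]
K = S⁻¹·BᵀPA = [1.2285 0.4430; 0.9046 0.0717]
A−BK = [-0.5807 -0.2003; 1.4146 0.4495]
AᵀP(A−BK) = [5.7627 1.6417; 1.6417 0.5375]
P' = Q + AᵀP(A−BK) = [23.7627 -7.3583; -7.3583 9.5375]
tr(P') = 33.3001

1.2285 0.4430 0.9046 0.0717


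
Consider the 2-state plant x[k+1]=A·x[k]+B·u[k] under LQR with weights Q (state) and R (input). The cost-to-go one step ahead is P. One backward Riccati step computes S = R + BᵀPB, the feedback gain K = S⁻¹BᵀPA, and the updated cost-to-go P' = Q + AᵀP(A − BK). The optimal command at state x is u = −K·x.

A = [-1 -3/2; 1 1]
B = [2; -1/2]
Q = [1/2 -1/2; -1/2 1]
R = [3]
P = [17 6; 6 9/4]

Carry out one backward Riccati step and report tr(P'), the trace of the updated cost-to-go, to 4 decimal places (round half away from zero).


BᵀP = [31.0000 10.8750]
S = R + BᵀPB = [3] + [56.5625] = [59.5625]
BᵀPA = [-20.1250 -35.6250]
K = S⁻¹·BᵀPA = [-0.3379 -0.5981]
A−BK = [-0.3242 -0.3038; 0.8311 0.7009]
AᵀP(A−BK) = [0.4502 0.7130; 0.7130 1.1923]
P' = Q + AᵀP(A−BK) = [0.9502 0.2130; 0.2130 2.1923]
tr(P') = 3.1424

3.1424


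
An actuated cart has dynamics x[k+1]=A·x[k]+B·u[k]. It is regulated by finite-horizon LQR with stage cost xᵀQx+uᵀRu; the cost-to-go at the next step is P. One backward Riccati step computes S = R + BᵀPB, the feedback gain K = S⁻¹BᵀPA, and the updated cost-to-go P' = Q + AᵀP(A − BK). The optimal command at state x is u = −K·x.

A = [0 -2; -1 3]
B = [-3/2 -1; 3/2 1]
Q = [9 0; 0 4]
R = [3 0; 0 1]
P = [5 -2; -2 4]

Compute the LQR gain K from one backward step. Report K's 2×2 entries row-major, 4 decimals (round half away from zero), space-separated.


-0.1263 0.6737 -0.2526 1.3474

BᵀP = [-10.5000 9.0000; -7.0000 6.0000]
S = R + BᵀPB = [3 0; 0 1] + [29.2500 19.5000; 19.5000 13.0000] = [32.2500 19.5000; 19.5000 14.0000]
BᵀPA = [-9.0000 48.0000; -6.0000 32.0000]
K = S⁻¹·BᵀPA = [-0.1263 0.6737; -0.2526 1.3474]
A−BK = [-0.4421 0.3579; -0.5579 0.6421]
AᵀP(A−BK) = [1.3474 -1.8526; -1.8526 4.5474]
P' = Q + AᵀP(A−BK) = [10.3474 -1.8526; -1.8526 8.5474]
tr(P') = 18.8947


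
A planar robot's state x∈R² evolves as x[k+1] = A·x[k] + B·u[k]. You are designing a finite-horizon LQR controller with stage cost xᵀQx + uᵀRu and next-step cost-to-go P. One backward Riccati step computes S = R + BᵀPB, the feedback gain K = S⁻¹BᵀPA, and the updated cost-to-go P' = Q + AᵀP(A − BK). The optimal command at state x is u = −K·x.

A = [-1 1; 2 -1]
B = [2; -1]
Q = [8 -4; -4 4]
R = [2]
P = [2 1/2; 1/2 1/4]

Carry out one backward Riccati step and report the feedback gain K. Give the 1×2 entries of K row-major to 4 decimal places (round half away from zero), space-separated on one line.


-0.2424 0.3333

BᵀP = [3.5000 0.7500]
S = R + BᵀPB = [2] + [6.2500] = [8.2500]
BᵀPA = [-2.0000 2.7500]
K = S⁻¹·BᵀPA = [-0.2424 0.3333]
A−BK = [-0.5152 0.3333; 1.7576 -0.6667]
AᵀP(A−BK) = [0.5152 -0.3333; -0.3333 0.3333]
P' = Q + AᵀP(A−BK) = [8.5152 -4.3333; -4.3333 4.3333]
tr(P') = 12.8485


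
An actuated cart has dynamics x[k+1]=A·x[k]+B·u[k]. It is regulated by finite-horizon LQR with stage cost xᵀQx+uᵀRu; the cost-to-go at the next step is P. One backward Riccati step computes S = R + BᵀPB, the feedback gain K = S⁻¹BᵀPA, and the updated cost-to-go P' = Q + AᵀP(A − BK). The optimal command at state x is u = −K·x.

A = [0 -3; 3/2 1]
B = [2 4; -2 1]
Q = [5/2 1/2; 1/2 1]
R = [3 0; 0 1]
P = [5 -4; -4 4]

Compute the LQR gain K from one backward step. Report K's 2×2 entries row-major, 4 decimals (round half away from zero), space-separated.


BᵀP = [18.0000 -16.0000; 16.0000 -12.0000]
S = R + BᵀPB = [3 0; 0 1] + [68.0000 56.0000; 56.0000 52.0000] = [71.0000 56.0000; 56.0000 53.0000]
BᵀPA = [-24.0000 -70.0000; -18.0000 -60.0000]
K = S⁻¹·BᵀPA = [-0.4211 -0.5582; 0.1053 -0.5423]
A−BK = [0.4211 0.2855; 0.5526 0.4258]
AᵀP(A−BK) = [0.7895 0.8421; 0.8421 1.3892]
P' = Q + AᵀP(A−BK) = [3.2895 1.3421; 1.3421 2.3892]
tr(P') = 5.6786

-0.4211 -0.5582 0.1053 -0.5423


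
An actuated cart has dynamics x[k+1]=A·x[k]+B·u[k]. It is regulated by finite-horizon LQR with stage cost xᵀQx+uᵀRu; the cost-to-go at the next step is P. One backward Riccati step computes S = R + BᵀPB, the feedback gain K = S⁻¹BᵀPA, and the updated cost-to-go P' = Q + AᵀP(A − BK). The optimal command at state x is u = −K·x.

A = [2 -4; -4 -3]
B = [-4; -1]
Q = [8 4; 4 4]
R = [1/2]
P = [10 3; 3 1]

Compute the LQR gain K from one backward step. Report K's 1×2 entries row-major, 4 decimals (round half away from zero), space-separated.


BᵀP = [-43.0000 -13.0000]
S = R + BᵀPB = [1/2] + [185.0000] = [185.5000]
BᵀPA = [-34.0000 211.0000]
K = S⁻¹·BᵀPA = [-0.1833 1.1375]
A−BK = [1.2668 0.5499; -4.1833 -1.8625]
AᵀP(A−BK) = [1.7682 0.6739; 0.6739 0.9946]
P' = Q + AᵀP(A−BK) = [9.7682 4.6739; 4.6739 4.9946]
tr(P') = 14.7628

-0.1833 1.1375


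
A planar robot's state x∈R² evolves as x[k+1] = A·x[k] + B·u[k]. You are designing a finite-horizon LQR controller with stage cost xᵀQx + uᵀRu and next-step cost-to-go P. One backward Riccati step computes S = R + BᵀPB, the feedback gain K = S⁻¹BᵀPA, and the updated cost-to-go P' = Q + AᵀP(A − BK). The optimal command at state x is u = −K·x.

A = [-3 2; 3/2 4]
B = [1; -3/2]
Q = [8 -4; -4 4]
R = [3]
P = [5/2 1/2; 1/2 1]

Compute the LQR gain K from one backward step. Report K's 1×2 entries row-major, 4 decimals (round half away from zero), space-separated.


BᵀP = [1.7500 -1.0000]
S = R + BᵀPB = [3] + [3.2500] = [6.2500]
BᵀPA = [-6.7500 -0.5000]
K = S⁻¹·BᵀPA = [-1.0800 -0.0800]
A−BK = [-1.9200 2.0800; -0.1200 3.8800]
AᵀP(A−BK) = [12.9600 -14.0400; -14.0400 33.9600]
P' = Q + AᵀP(A−BK) = [20.9600 -18.0400; -18.0400 37.9600]
tr(P') = 58.9200

-1.0800 -0.0800


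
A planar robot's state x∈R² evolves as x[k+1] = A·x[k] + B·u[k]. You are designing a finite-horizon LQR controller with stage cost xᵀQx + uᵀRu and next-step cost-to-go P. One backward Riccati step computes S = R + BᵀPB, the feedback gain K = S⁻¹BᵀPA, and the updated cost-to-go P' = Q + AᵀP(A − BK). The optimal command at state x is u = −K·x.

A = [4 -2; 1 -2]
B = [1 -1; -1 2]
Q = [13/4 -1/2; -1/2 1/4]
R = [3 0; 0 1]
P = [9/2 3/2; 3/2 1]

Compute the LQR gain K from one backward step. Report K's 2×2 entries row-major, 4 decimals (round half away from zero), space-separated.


BᵀP = [3.0000 0.5000; -1.5000 0.5000]
S = R + BᵀPB = [3 0; 0 1] + [2.5000 -2.0000; -2.0000 2.5000] = [5.5000 -2.0000; -2.0000 3.5000]
BᵀPA = [12.5000 -7.0000; -5.5000 2.0000]
K = S⁻¹·BᵀPA = [2.1475 -1.3443; -0.3443 -0.1967]
A−BK = [1.5082 -0.8525; 3.8361 -2.9508]
AᵀP(A−BK) = [56.2623 -37.2787; -37.2787 24.9836]
P' = Q + AᵀP(A−BK) = [59.5123 -37.7787; -37.7787 25.2336]
tr(P') = 84.7459

2.1475 -1.3443 -0.3443 -0.1967


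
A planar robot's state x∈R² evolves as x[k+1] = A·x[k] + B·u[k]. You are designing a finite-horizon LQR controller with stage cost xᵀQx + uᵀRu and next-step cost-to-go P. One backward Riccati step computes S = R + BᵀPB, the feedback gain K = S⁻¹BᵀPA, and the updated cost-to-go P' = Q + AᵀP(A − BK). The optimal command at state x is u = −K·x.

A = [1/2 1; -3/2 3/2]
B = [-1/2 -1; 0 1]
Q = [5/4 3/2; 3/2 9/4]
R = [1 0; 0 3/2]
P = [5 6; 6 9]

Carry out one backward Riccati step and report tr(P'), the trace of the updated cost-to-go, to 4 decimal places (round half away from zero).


BᵀP = [-2.5000 -3.0000; 1.0000 3.0000]
S = R + BᵀPB = [1 0; 0 3/2] + [1.2500 -0.5000; -0.5000 2.0000] = [2.2500 -0.5000; -0.5000 3.5000]
BᵀPA = [3.2500 -7.0000; -4.0000 5.5000]
K = S⁻¹·BᵀPA = [1.2295 -2.8525; -0.9672 1.1639]
A−BK = [0.1475 0.7377; -0.5328 0.3361]
AᵀP(A−BK) = [4.6352 -8.3238; -8.3238 16.8811]
P' = Q + AᵀP(A−BK) = [5.8852 -6.8238; -6.8238 19.1311]
tr(P') = 25.0164

25.0164


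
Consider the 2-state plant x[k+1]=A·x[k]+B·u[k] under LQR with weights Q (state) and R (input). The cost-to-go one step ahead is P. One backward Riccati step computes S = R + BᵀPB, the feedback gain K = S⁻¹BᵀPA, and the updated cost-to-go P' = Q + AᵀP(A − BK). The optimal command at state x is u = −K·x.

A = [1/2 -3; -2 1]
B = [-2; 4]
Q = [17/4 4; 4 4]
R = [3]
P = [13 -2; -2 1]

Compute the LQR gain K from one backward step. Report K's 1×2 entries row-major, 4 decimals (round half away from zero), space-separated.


-0.3204 1.0680

BᵀP = [-34.0000 8.0000]
S = R + BᵀPB = [3] + [100.0000] = [103.0000]
BᵀPA = [-33.0000 110.0000]
K = S⁻¹·BᵀPA = [-0.3204 1.0680]
A−BK = [-0.1408 -0.8641; -0.7184 -3.2718]
AᵀP(A−BK) = [0.6772 0.7427; 0.7427 12.5243]
P' = Q + AᵀP(A−BK) = [4.9272 4.7427; 4.7427 16.5243]
tr(P') = 21.4515


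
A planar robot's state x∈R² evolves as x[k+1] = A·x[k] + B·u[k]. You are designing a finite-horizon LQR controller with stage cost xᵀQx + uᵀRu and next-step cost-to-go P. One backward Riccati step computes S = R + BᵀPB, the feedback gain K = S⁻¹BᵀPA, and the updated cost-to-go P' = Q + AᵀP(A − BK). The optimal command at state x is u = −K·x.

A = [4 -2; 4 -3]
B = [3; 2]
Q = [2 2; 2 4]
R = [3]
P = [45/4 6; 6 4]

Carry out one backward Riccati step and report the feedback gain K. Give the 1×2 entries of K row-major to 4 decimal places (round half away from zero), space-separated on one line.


BᵀP = [45.7500 26.0000]
S = R + BᵀPB = [3] + [189.2500] = [192.2500]
BᵀPA = [287.0000 -169.5000]
K = S⁻¹·BᵀPA = [1.4928 -0.8817]
A−BK = [-0.4785 0.6450; 1.0143 -1.2367]
AᵀP(A−BK) = [7.5527 -4.9623; -4.9623 3.5579]
P' = Q + AᵀP(A−BK) = [9.5527 -2.9623; -2.9623 7.5579]
tr(P') = 17.1105

1.4928 -0.8817


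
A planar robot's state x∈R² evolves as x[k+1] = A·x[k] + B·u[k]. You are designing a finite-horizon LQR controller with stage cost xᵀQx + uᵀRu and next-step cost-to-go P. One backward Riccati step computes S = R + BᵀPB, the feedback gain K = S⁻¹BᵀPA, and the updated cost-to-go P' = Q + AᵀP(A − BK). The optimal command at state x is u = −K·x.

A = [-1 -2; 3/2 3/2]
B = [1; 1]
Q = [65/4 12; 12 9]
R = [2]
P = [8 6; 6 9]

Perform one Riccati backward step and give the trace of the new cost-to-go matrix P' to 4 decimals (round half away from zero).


48.4435

BᵀP = [14.0000 15.0000]
S = R + BᵀPB = [2] + [29.0000] = [31.0000]
BᵀPA = [8.5000 -5.5000]
K = S⁻¹·BᵀPA = [0.2742 -0.1774]
A−BK = [-1.2742 -1.8226; 1.2258 1.6774]
AᵀP(A−BK) = [7.9194 10.7581; 10.7581 15.2742]
P' = Q + AᵀP(A−BK) = [24.1694 22.7581; 22.7581 24.2742]
tr(P') = 48.4435


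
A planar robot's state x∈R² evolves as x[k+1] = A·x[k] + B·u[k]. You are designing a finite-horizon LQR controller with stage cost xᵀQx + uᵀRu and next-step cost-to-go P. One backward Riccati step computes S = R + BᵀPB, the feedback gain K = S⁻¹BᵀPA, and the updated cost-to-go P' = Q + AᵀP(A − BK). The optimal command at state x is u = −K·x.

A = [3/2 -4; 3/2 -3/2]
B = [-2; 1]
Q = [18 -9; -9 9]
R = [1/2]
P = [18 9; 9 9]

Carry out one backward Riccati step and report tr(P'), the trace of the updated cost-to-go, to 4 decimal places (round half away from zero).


155.9670

BᵀP = [-27.0000 -9.0000]
S = R + BᵀPB = [1/2] + [45.0000] = [45.5000]
BᵀPA = [-54.0000 121.5000]
K = S⁻¹·BᵀPA = [-1.1868 2.6703]
A−BK = [-0.8736 1.3407; 2.6868 -4.1703]
AᵀP(A−BK) = [37.1621 -58.3022; -58.3022 91.8049]
P' = Q + AᵀP(A−BK) = [55.1621 -67.3022; -67.3022 100.8049]
tr(P') = 155.9670


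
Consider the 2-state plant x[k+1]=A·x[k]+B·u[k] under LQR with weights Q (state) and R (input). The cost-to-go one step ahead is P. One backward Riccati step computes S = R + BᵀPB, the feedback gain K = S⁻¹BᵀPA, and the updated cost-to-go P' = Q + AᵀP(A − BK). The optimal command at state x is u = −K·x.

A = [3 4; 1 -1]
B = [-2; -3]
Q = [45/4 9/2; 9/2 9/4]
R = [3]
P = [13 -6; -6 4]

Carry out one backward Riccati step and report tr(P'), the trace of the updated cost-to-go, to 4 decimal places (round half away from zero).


274.2895

BᵀP = [-8.0000 0.0000]
S = R + BᵀPB = [3] + [16.0000] = [19.0000]
BᵀPA = [-24.0000 -32.0000]
K = S⁻¹·BᵀPA = [-1.2632 -1.6842]
A−BK = [0.4737 0.6316; -2.7895 -6.0526]
AᵀP(A−BK) = [54.6842 105.5789; 105.5789 206.1053]
P' = Q + AᵀP(A−BK) = [65.9342 110.0789; 110.0789 208.3553]
tr(P') = 274.2895


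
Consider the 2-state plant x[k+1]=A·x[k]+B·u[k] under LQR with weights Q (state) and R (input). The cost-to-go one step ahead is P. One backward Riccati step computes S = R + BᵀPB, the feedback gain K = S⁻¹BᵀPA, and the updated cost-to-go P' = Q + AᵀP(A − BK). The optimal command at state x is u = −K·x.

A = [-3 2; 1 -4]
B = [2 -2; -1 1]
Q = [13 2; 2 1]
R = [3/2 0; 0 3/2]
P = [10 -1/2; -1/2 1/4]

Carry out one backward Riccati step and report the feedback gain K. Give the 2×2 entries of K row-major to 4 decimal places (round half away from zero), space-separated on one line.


BᵀP = [20.5000 -1.2500; -20.5000 1.2500]
S = R + BᵀPB = [3/2 0; 0 3/2] + [42.2500 -42.2500; -42.2500 42.2500] = [43.7500 -42.2500; -42.2500 43.7500]
BᵀPA = [-62.7500 46.0000; 62.7500 -46.0000]
K = S⁻¹·BᵀPA = [-0.7297 0.5349; 0.7297 -0.5349]
A−BK = [-0.0814 -0.1395; -0.4593 -2.9302]
AᵀP(A−BK) = [1.6788 -0.8721; -0.8721 2.7907]
P' = Q + AᵀP(A−BK) = [14.6788 1.1279; 1.1279 3.7907]
tr(P') = 18.4695

-0.7297 0.5349 0.7297 -0.5349


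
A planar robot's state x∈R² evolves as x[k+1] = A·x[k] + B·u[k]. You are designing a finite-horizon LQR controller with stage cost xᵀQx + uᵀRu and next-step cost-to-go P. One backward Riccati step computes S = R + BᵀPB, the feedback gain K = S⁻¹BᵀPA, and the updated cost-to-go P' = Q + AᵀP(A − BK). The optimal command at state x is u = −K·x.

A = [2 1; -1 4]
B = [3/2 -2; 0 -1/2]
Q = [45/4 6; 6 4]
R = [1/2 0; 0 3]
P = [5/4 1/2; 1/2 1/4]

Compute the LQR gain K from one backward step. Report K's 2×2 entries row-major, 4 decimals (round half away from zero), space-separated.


BᵀP = [1.8750 0.7500; -2.7500 -1.1250]
S = R + BᵀPB = [1/2 0; 0 3] + [2.8125 -4.1250; -4.1250 6.0625] = [3.3125 -4.1250; -4.1250 9.0625]
BᵀPA = [3.0000 4.8750; -4.3750 -7.2500]
K = S⁻¹·BᵀPA = [0.7029 1.0976; -0.1628 -0.3004]
A−BK = [0.6200 -1.2472; -1.0814 3.8498]
AᵀP(A−BK) = [0.4290 0.3929; 0.3929 1.7212]
P' = Q + AᵀP(A−BK) = [11.6790 6.3929; 6.3929 5.7212]
tr(P') = 17.4002

0.7029 1.0976 -0.1628 -0.3004


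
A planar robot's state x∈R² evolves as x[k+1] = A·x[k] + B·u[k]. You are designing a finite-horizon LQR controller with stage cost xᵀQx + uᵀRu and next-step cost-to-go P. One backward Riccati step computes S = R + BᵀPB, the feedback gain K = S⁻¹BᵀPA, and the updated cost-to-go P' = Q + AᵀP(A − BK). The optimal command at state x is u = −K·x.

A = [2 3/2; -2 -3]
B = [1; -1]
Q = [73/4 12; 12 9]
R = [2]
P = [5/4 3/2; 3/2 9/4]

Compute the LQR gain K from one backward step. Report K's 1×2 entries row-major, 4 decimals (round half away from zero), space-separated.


0.4000 0.7500

BᵀP = [-0.2500 -0.7500]
S = R + BᵀPB = [2] + [0.5000] = [2.5000]
BᵀPA = [1.0000 1.8750]
K = S⁻¹·BᵀPA = [0.4000 0.7500]
A−BK = [1.6000 0.7500; -1.6000 -2.2500]
AᵀP(A−BK) = [1.6000 3.0000; 3.0000 8.1563]
P' = Q + AᵀP(A−BK) = [19.8500 15.0000; 15.0000 17.1563]
tr(P') = 37.0063


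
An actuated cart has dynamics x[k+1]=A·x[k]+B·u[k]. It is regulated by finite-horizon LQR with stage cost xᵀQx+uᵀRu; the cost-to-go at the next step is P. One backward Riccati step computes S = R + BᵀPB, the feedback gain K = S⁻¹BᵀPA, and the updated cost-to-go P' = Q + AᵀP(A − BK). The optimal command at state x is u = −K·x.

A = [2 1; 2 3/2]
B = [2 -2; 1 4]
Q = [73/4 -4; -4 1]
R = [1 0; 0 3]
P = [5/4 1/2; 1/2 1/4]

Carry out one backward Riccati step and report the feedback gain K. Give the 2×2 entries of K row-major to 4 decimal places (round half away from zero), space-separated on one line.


1.0313 0.5938 0.0078 0.0234

BᵀP = [3.0000 1.2500; -0.5000 0.0000]
S = R + BᵀPB = [1 0; 0 3] + [7.2500 -1.0000; -1.0000 1.0000] = [8.2500 -1.0000; -1.0000 4.0000]
BᵀPA = [8.5000 4.8750; -1.0000 -0.5000]
K = S⁻¹·BᵀPA = [1.0313 0.5938; 0.0078 0.0234]
A−BK = [-0.0469 -0.1406; 0.9375 0.8125]
AᵀP(A−BK) = [1.2422 0.7266; 0.7266 0.4297]
P' = Q + AᵀP(A−BK) = [19.4922 -3.2734; -3.2734 1.4297]
tr(P') = 20.9219


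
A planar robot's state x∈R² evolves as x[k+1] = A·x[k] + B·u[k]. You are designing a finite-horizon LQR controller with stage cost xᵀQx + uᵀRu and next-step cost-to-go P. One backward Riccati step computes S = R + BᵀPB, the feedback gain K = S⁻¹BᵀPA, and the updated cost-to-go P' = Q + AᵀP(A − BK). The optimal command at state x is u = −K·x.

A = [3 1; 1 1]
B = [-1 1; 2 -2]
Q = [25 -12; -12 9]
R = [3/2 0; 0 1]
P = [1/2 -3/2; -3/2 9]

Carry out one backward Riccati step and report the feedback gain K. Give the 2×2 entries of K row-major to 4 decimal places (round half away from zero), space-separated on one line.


BᵀP = [-3.5000 19.5000; 3.5000 -19.5000]
S = R + BᵀPB = [3/2 0; 0 1] + [42.5000 -42.5000; -42.5000 42.5000] = [44.0000 -42.5000; -42.5000 43.5000]
BᵀPA = [9.0000 16.0000; -9.0000 -16.0000]
K = S⁻¹·BᵀPA = [0.0835 0.1485; -0.1253 -0.2227]
A−BK = [3.2088 1.3712; 0.5824 0.2575]
AᵀP(A−BK) = [2.6206 1.1589; 1.1589 0.5603]
P' = Q + AᵀP(A−BK) = [27.6206 -10.8411; -10.8411 9.5603]
tr(P') = 37.1810

0.0835 0.1485 -0.1253 -0.2227


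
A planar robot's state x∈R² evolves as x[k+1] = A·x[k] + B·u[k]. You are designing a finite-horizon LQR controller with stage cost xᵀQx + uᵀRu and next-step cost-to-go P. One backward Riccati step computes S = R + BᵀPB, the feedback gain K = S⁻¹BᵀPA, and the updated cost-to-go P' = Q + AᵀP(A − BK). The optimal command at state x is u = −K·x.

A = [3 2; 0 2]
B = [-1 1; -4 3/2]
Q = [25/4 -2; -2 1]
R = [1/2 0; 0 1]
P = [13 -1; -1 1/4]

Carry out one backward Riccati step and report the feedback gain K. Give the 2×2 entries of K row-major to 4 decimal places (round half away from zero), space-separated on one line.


-0.0585 -0.4290 2.9382 1.5471

BᵀP = [-9.0000 0.0000; 11.5000 -0.6250]
S = R + BᵀPB = [1/2 0; 0 1] + [9.0000 -9.0000; -9.0000 10.5625] = [9.5000 -9.0000; -9.0000 11.5625]
BᵀPA = [-27.0000 -18.0000; 34.5000 21.7500]
K = S⁻¹·BᵀPA = [-0.0585 -0.4290; 2.9382 1.5471]
A−BK = [0.0033 0.0238; -4.6414 -2.0368]
AᵀP(A−BK) = [14.0509 7.0401; 7.0401 3.6273]
P' = Q + AᵀP(A−BK) = [20.3009 5.0401; 5.0401 4.6273]
tr(P') = 24.9282


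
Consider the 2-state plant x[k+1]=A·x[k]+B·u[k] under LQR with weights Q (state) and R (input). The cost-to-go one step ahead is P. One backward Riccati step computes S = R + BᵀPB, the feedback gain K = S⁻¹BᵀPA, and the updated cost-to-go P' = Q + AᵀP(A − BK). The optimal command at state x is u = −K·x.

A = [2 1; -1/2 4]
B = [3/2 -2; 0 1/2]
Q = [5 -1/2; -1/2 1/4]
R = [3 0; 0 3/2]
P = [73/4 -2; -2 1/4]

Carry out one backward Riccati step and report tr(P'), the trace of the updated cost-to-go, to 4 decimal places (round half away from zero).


BᵀP = [27.3750 -3.0000; -37.5000 4.1250]
S = R + BᵀPB = [3 0; 0 3/2] + [41.0625 -56.2500; -56.2500 77.0625] = [44.0625 -56.2500; -56.2500 78.5625]
BᵀPA = [56.2500 15.3750; -77.0625 -21.0000]
K = S⁻¹·BᵀPA = [0.2835 0.0895; -0.7779 -0.2032]
A−BK = [0.0189 0.4593; -0.1110 4.1016]
AᵀP(A−BK) = [1.1669 0.3048; 0.3048 0.6063]
P' = Q + AᵀP(A−BK) = [6.1669 -0.1952; -0.1952 0.8563]
tr(P') = 7.0231

7.0231


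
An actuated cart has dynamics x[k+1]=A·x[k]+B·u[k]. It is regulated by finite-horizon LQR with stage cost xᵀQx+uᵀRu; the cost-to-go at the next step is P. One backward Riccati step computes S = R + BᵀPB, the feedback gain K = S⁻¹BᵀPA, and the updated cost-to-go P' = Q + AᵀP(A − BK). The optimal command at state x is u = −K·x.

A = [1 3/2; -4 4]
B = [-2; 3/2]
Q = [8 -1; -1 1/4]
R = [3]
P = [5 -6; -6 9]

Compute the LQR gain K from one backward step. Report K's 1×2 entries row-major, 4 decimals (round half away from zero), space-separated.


BᵀP = [-19.0000 25.5000]
S = R + BᵀPB = [3] + [76.2500] = [79.2500]
BᵀPA = [-121.0000 73.5000]
K = S⁻¹·BᵀPA = [-1.5268 0.9274]
A−BK = [-2.0536 3.3549; -1.7098 2.6088]
AᵀP(A−BK) = [12.2555 -12.2792; -12.2792 15.0828]
P' = Q + AᵀP(A−BK) = [20.2555 -13.2792; -13.2792 15.3328]
tr(P') = 35.5883

-1.5268 0.9274


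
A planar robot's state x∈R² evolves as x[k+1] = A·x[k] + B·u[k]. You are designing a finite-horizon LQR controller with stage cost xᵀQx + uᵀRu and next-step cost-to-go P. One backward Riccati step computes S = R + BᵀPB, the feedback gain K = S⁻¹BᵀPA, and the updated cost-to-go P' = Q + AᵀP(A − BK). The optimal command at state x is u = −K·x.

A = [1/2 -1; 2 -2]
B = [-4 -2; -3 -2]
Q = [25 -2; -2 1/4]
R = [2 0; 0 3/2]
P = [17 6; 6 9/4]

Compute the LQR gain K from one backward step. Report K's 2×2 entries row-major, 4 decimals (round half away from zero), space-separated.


BᵀP = [-86.0000 -30.7500; -46.0000 -16.5000]
S = R + BᵀPB = [2 0; 0 3/2] + [436.2500 233.5000; 233.5000 125.0000] = [438.2500 233.5000; 233.5000 126.5000]
BᵀPA = [-104.5000 147.5000; -56.0000 79.0000]
K = S⁻¹·BᵀPA = [-0.1563 0.2316; -0.1541 0.1970]
A−BK = [-0.4336 0.3204; 1.2228 -0.9112]
AᵀP(A−BK) = [0.2825 -0.2654; -0.2654 0.2754]
P' = Q + AᵀP(A−BK) = [25.2825 -2.2654; -2.2654 0.5254]
tr(P') = 25.8079

-0.1563 0.2316 -0.1541 0.1970


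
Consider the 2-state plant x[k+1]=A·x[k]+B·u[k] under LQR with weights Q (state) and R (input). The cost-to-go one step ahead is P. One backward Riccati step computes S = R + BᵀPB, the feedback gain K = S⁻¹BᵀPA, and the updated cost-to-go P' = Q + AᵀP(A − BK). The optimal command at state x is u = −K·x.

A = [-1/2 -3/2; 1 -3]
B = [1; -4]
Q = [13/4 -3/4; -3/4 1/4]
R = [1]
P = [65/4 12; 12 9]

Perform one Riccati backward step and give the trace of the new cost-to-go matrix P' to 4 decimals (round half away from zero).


BᵀP = [-31.7500 -24.0000]
S = R + BᵀPB = [1] + [64.2500] = [65.2500]
BᵀPA = [-8.1250 119.6250]
K = S⁻¹·BᵀPA = [-0.1245 1.8333]
A−BK = [-0.3755 -3.3333; 0.5019 4.3333]
AᵀP(A−BK) = [0.0508 0.0833; 0.0833 6.2500]
P' = Q + AᵀP(A−BK) = [3.3008 -0.6667; -0.6667 6.5000]
tr(P') = 9.8008

9.8008


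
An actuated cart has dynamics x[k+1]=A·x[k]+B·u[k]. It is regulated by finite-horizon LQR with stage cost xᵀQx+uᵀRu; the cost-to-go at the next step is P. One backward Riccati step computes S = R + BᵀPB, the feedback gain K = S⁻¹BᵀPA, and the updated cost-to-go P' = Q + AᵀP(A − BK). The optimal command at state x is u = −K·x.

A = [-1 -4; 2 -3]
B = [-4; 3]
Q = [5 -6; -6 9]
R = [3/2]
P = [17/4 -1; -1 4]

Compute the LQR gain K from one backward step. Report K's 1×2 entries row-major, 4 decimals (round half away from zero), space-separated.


0.4015 0.2471

BᵀP = [-20.0000 16.0000]
S = R + BᵀPB = [3/2] + [128.0000] = [129.5000]
BᵀPA = [52.0000 32.0000]
K = S⁻¹·BᵀPA = [0.4015 0.2471]
A−BK = [0.6062 -3.0116; 0.7954 -3.7413]
AᵀP(A−BK) = [3.3697 -14.8494; -14.8494 72.0927]
P' = Q + AᵀP(A−BK) = [8.3697 -20.8494; -20.8494 81.0927]
tr(P') = 89.4624


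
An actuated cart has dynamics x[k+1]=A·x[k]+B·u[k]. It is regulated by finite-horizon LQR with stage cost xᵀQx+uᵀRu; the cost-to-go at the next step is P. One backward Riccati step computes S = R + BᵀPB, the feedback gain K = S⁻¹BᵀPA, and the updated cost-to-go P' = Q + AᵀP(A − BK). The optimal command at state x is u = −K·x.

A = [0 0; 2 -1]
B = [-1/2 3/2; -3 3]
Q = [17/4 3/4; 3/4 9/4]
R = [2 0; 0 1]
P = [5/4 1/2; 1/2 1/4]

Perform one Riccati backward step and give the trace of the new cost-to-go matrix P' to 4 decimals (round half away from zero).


6.6547

BᵀP = [-2.1250 -1.0000; 3.3750 1.5000]
S = R + BᵀPB = [2 0; 0 1] + [4.0625 -6.1875; -6.1875 9.5625] = [6.0625 -6.1875; -6.1875 10.5625]
BᵀPA = [-2.0000 1.0000; 3.0000 -1.5000]
K = S⁻¹·BᵀPA = [-0.0995 0.0498; 0.2257 -0.1129]
A−BK = [-0.3883 0.1942; 1.0243 -0.5121]
AᵀP(A−BK) = [0.1238 -0.0619; -0.0619 0.0309]
P' = Q + AᵀP(A−BK) = [4.3738 0.6881; 0.6881 2.2809]
tr(P') = 6.6547


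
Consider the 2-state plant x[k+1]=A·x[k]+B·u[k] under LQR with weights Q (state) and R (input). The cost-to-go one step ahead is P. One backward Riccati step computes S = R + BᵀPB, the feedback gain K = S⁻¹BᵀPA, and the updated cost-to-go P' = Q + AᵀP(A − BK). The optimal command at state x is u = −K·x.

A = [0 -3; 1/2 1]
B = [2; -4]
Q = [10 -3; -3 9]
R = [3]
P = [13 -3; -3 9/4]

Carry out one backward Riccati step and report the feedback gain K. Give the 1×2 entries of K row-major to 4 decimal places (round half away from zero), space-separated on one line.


BᵀP = [38.0000 -15.0000]
S = R + BᵀPB = [3] + [136.0000] = [139.0000]
BᵀPA = [-7.5000 -129.0000]
K = S⁻¹·BᵀPA = [-0.0540 -0.9281]
A−BK = [0.1079 -1.1439; 0.2842 -2.7122]
AᵀP(A−BK) = [0.1578 -1.3354; -1.3354 17.5306]
P' = Q + AᵀP(A−BK) = [10.1578 -4.3354; -4.3354 26.5306]
tr(P') = 36.6884

-0.0540 -0.9281


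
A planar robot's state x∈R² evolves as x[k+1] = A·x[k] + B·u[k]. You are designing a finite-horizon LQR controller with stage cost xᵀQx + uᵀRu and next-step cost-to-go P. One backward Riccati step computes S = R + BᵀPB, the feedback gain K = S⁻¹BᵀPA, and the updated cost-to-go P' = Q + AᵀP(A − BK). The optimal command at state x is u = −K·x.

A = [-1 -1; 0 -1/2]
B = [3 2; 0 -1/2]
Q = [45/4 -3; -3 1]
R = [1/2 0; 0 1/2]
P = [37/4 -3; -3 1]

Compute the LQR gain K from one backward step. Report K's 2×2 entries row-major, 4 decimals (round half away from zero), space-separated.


BᵀP = [27.7500 -9.0000; 20.0000 -6.5000]
S = R + BᵀPB = [1/2 0; 0 1/2] + [83.2500 60.0000; 60.0000 43.2500] = [83.7500 60.0000; 60.0000 43.7500]
BᵀPA = [-27.7500 -23.2500; -20.0000 -16.7500]
K = S⁻¹·BᵀPA = [-0.2195 -0.1902; -0.1561 -0.1220]
A−BK = [-0.0293 -0.1854; -0.0780 -0.5610]
AᵀP(A−BK) = [0.0366 0.0317; 0.0317 0.0341]
P' = Q + AᵀP(A−BK) = [11.2866 -2.9683; -2.9683 1.0341]
tr(P') = 12.3207

-0.2195 -0.1902 -0.1561 -0.1220


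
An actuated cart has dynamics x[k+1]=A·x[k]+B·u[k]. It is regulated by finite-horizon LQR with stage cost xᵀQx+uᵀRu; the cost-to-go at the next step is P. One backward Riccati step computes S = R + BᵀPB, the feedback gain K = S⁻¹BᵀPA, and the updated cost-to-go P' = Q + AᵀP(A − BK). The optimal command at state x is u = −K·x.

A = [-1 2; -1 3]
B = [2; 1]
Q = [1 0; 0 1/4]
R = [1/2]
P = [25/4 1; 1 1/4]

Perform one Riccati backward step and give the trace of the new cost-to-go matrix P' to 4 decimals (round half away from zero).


2.3739

BᵀP = [13.5000 2.2500]
S = R + BᵀPB = [1/2] + [29.2500] = [29.7500]
BᵀPA = [-15.7500 33.7500]
K = S⁻¹·BᵀPA = [-0.5294 1.1345]
A−BK = [0.0588 -0.2689; -0.4706 1.8655]
AᵀP(A−BK) = [0.1618 -0.3824; -0.3824 0.9622]
P' = Q + AᵀP(A−BK) = [1.1618 -0.3824; -0.3824 1.2122]
tr(P') = 2.3739


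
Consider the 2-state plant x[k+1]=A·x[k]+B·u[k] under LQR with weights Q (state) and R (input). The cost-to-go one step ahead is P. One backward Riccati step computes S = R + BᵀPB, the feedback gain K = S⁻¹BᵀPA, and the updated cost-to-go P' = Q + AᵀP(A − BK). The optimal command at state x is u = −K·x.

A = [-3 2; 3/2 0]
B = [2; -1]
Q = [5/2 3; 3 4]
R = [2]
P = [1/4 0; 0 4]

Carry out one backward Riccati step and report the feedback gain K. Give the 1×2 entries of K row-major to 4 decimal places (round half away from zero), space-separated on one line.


-1.0714 0.1429

BᵀP = [0.5000 -4.0000]
S = R + BᵀPB = [2] + [5.0000] = [7.0000]
BᵀPA = [-7.5000 1.0000]
K = S⁻¹·BᵀPA = [-1.0714 0.1429]
A−BK = [-0.8571 1.7143; 0.4286 0.1429]
AᵀP(A−BK) = [3.2143 -0.4286; -0.4286 0.8571]
P' = Q + AᵀP(A−BK) = [5.7143 2.5714; 2.5714 4.8571]
tr(P') = 10.5714


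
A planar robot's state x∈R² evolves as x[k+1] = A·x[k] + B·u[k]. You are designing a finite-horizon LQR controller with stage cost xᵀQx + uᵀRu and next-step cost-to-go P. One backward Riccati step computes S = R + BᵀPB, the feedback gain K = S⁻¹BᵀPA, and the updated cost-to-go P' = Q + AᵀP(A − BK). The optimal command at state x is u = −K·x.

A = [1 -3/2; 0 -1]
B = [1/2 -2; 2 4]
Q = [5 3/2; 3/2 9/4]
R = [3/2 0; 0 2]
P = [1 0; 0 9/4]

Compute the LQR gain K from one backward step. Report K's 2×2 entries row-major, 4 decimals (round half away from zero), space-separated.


BᵀP = [0.5000 4.5000; -2.0000 9.0000]
S = R + BᵀPB = [3/2 0; 0 2] + [9.2500 17.0000; 17.0000 40.0000] = [10.7500 17.0000; 17.0000 42.0000]
BᵀPA = [0.5000 -5.2500; -2.0000 -6.0000]
K = S⁻¹·BᵀPA = [0.3385 -0.7292; -0.1846 0.1523]
A−BK = [0.4615 -0.8308; 0.0615 -0.1508]
AᵀP(A−BK) = [0.4615 -0.8308; -0.8308 1.5854]
P' = Q + AᵀP(A−BK) = [5.4615 0.6692; 0.6692 3.8354]
tr(P') = 9.2969

0.3385 -0.7292 -0.1846 0.1523


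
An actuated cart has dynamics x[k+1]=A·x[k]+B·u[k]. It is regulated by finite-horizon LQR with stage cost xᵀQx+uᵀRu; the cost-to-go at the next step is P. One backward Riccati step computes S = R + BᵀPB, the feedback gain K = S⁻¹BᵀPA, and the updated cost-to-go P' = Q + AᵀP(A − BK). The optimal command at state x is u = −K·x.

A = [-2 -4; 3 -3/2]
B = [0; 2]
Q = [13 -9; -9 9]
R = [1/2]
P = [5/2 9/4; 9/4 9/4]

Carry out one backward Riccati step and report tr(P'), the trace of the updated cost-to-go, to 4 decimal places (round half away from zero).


30.7007

BᵀP = [4.5000 4.5000]
S = R + BᵀPB = [1/2] + [9.0000] = [9.5000]
BᵀPA = [4.5000 -24.7500]
K = S⁻¹·BᵀPA = [0.4737 -2.6053]
A−BK = [-2.0000 -4.0000; 2.0526 3.7105]
AᵀP(A−BK) = [1.1184 1.3487; 1.3487 7.5822]
P' = Q + AᵀP(A−BK) = [14.1184 -7.6513; -7.6513 16.5822]
tr(P') = 30.7007


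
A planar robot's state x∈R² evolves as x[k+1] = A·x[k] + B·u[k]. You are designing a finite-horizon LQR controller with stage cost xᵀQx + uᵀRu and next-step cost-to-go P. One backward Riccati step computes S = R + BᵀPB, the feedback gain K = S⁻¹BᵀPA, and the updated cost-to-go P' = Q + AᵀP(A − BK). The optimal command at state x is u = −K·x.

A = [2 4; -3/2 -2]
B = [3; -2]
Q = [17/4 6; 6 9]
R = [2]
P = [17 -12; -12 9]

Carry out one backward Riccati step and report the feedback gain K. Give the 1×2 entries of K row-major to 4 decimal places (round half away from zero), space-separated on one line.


0.6896 1.2179

BᵀP = [75.0000 -54.0000]
S = R + BᵀPB = [2] + [333.0000] = [335.0000]
BᵀPA = [231.0000 408.0000]
K = S⁻¹·BᵀPA = [0.6896 1.2179]
A−BK = [-0.0687 0.3463; -0.1209 0.4358]
AᵀP(A−BK) = [0.9634 1.6627; 1.6627 3.0925]
P' = Q + AᵀP(A−BK) = [5.2134 7.6627; 7.6627 12.0925]
tr(P') = 17.3060


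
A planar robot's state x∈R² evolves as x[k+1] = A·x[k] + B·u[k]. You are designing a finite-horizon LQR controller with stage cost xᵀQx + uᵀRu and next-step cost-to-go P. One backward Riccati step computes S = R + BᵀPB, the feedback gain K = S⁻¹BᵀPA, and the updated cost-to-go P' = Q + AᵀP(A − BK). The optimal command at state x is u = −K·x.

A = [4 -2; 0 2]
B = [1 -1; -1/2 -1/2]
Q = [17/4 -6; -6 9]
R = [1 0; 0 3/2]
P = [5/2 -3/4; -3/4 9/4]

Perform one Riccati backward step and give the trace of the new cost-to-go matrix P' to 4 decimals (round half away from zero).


BᵀP = [2.8750 -1.8750; -2.1250 -0.3750]
S = R + BᵀPB = [1 0; 0 3/2] + [3.8125 -1.9375; -1.9375 2.3125] = [4.8125 -1.9375; -1.9375 3.8125]
BᵀPA = [11.5000 -9.5000; -8.5000 3.5000]
K = S⁻¹·BᵀPA = [1.8758 -2.0171; -1.2762 -0.1071]
A−BK = [0.8480 -0.0899; 0.2998 0.9379]
AᵀP(A−BK) = [7.5803 -3.7131; -3.7131 6.2120]
P' = Q + AᵀP(A−BK) = [11.8303 -9.7131; -9.7131 15.2120]
tr(P') = 27.0423

27.0423


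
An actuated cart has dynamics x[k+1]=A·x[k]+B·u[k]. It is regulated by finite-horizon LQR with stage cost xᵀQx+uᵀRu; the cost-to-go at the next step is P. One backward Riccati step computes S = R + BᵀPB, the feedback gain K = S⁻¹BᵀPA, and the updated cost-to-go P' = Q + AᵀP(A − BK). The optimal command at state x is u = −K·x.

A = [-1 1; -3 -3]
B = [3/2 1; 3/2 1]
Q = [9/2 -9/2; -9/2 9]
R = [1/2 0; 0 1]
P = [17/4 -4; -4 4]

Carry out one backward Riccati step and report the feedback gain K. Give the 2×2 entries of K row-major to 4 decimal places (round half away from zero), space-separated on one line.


BᵀP = [0.3750 0.0000; 0.2500 0.0000]
S = R + BᵀPB = [1/2 0; 0 1] + [0.5625 0.3750; 0.3750 0.2500] = [1.0625 0.3750; 0.3750 1.2500]
BᵀPA = [-0.3750 0.3750; -0.2500 0.2500]
K = S⁻¹·BᵀPA = [-0.3158 0.3158; -0.1053 0.1053]
A−BK = [-0.4211 0.4211; -2.4211 -3.5789]
AᵀP(A−BK) = [16.1053 31.8947; 31.8947 64.1053]
P' = Q + AᵀP(A−BK) = [20.6053 27.3947; 27.3947 73.1053]
tr(P') = 93.7105

-0.3158 0.3158 -0.1053 0.1053
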